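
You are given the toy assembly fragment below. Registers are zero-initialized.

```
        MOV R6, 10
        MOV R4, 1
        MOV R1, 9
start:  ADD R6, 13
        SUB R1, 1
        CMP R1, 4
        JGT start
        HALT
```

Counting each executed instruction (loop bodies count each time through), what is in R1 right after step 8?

MOV R6, 10 → R6=10
MOV R4, 1 → R4=1
MOV R1, 9 → R1=9
ADD R6, 13 → R6=10+13=23
SUB R1, 1 → R1=9-1=8
CMP R1, 4  (cmp 8,4)
JGT start: taken
ADD R6, 13 → R6=23+13=36
After step 8: R1 = 8.

8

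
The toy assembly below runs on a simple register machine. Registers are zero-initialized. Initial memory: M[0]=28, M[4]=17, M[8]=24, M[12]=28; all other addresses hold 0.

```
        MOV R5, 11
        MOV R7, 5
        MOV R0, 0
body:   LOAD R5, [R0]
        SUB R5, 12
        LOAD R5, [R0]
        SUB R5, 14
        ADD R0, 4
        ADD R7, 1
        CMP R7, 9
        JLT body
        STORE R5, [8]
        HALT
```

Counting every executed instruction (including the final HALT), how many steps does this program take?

37

after MOV R5, 11: R5=11
after MOV R7, 5: R7=5
after MOV R0, 0: R0=0
after LOAD R5, [R0]: R5=M[0]=28
after SUB R5, 12: R5=28-12=16
after LOAD R5, [R0]: R5=M[0]=28
after SUB R5, 14: R5=28-14=14
after ADD R0, 4: R0=0+4=4
after ADD R7, 1: R7=5+1=6
CMP R7, 9  (cmp 6,9)
JLT body: taken
after LOAD R5, [R0]: R5=M[4]=17
after SUB R5, 12: R5=17-12=5
after LOAD R5, [R0]: R5=M[4]=17
after SUB R5, 14: R5=17-14=3
after ADD R0, 4: R0=4+4=8
after ADD R7, 1: R7=6+1=7
CMP R7, 9  (cmp 7,9)
JLT body: taken
after LOAD R5, [R0]: R5=M[8]=24
after SUB R5, 12: R5=24-12=12
after LOAD R5, [R0]: R5=M[8]=24
after SUB R5, 14: R5=24-14=10
after ADD R0, 4: R0=8+4=12
after ADD R7, 1: R7=7+1=8
CMP R7, 9  (cmp 8,9)
JLT body: taken
after LOAD R5, [R0]: R5=M[12]=28
after SUB R5, 12: R5=28-12=16
after LOAD R5, [R0]: R5=M[12]=28
after SUB R5, 14: R5=28-14=14
after ADD R0, 4: R0=12+4=16
after ADD R7, 1: R7=8+1=9
CMP R7, 9  (cmp 9,9)
JLT body: not taken
STORE R5, [8] → M[8]=14
halt.
Total executed instructions: 37.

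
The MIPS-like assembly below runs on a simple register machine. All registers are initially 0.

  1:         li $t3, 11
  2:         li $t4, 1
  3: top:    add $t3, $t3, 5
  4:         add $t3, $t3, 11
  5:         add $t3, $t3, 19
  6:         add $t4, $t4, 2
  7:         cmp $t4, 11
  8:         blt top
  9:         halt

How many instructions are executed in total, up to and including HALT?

33

after li $t3, 11: $t3=11
after li $t4, 1: $t4=1
after add $t3, $t3, 5: $t3=11+5=16
after add $t3, $t3, 11: $t3=16+11=27
after add $t3, $t3, 19: $t3=27+19=46
after add $t4, $t4, 2: $t4=1+2=3
cmp $t4, 11  (cmp 3,11)
blt top: taken
after add $t3, $t3, 5: $t3=46+5=51
after add $t3, $t3, 11: $t3=51+11=62
after add $t3, $t3, 19: $t3=62+19=81
after add $t4, $t4, 2: $t4=3+2=5
cmp $t4, 11  (cmp 5,11)
blt top: taken
after add $t3, $t3, 5: $t3=81+5=86
after add $t3, $t3, 11: $t3=86+11=97
after add $t3, $t3, 19: $t3=97+19=116
after add $t4, $t4, 2: $t4=5+2=7
cmp $t4, 11  (cmp 7,11)
blt top: taken
after add $t3, $t3, 5: $t3=116+5=121
after add $t3, $t3, 11: $t3=121+11=132
after add $t3, $t3, 19: $t3=132+19=151
after add $t4, $t4, 2: $t4=7+2=9
cmp $t4, 11  (cmp 9,11)
blt top: taken
after add $t3, $t3, 5: $t3=151+5=156
after add $t3, $t3, 11: $t3=156+11=167
after add $t3, $t3, 19: $t3=167+19=186
after add $t4, $t4, 2: $t4=9+2=11
cmp $t4, 11  (cmp 11,11)
blt top: not taken
halt.
Total executed instructions: 33.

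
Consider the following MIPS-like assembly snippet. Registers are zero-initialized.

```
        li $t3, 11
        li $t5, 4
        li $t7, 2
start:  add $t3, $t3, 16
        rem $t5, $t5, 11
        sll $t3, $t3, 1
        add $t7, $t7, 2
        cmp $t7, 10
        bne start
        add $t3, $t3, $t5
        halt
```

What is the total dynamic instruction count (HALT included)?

$t3=11
$t5=4
$t7=2
$t3=11+16=27
$t5=4%11=4
$t3=27<<1=54
$t7=2+2=4
cmp $t7, 10  (cmp 4,10)
bne start: taken
$t3=54+16=70
$t5=4%11=4
$t3=70<<1=140
$t7=4+2=6
cmp $t7, 10  (cmp 6,10)
bne start: taken
$t3=140+16=156
$t5=4%11=4
$t3=156<<1=312
$t7=6+2=8
cmp $t7, 10  (cmp 8,10)
bne start: taken
$t3=312+16=328
$t5=4%11=4
$t3=328<<1=656
$t7=8+2=10
cmp $t7, 10  (cmp 10,10)
bne start: not taken
$t3=656+4=660
halt.
Total executed instructions: 29.

29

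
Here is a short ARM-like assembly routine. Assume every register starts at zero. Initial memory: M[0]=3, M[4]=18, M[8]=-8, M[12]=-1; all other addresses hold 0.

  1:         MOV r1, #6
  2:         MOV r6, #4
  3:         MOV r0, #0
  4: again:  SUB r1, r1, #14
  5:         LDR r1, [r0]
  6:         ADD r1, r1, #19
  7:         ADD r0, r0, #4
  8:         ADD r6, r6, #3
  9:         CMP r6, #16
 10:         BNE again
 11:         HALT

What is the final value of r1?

after MOV r1, #6: r1=6
after MOV r6, #4: r6=4
after MOV r0, #0: r0=0
after SUB r1, r1, #14: r1=6-14=-8
after LDR r1, [r0]: r1=M[0]=3
after ADD r1, r1, #19: r1=3+19=22
after ADD r0, r0, #4: r0=0+4=4
after ADD r6, r6, #3: r6=4+3=7
CMP r6, #16  (cmp 7,16)
BNE again: taken
after SUB r1, r1, #14: r1=22-14=8
after LDR r1, [r0]: r1=M[4]=18
after ADD r1, r1, #19: r1=18+19=37
after ADD r0, r0, #4: r0=4+4=8
after ADD r6, r6, #3: r6=7+3=10
CMP r6, #16  (cmp 10,16)
BNE again: taken
after SUB r1, r1, #14: r1=37-14=23
after LDR r1, [r0]: r1=M[8]=-8
after ADD r1, r1, #19: r1=(-8)+19=11
after ADD r0, r0, #4: r0=8+4=12
after ADD r6, r6, #3: r6=10+3=13
CMP r6, #16  (cmp 13,16)
BNE again: taken
after SUB r1, r1, #14: r1=11-14=-3
after LDR r1, [r0]: r1=M[12]=-1
after ADD r1, r1, #19: r1=(-1)+19=18
after ADD r0, r0, #4: r0=12+4=16
after ADD r6, r6, #3: r6=13+3=16
CMP r6, #16  (cmp 16,16)
BNE again: not taken
halt.

18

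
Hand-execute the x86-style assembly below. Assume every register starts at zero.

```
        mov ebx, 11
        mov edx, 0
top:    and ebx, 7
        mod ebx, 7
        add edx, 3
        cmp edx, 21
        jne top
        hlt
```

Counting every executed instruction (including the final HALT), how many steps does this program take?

38

after mov ebx, 11: ebx=11
after mov edx, 0: edx=0
after and ebx, 7: ebx=11&7=3
after mod ebx, 7: ebx=3%7=3
after add edx, 3: edx=0+3=3
cmp edx, 21  (cmp 3,21)
jne top: taken
after and ebx, 7: ebx=3&7=3
after mod ebx, 7: ebx=3%7=3
after add edx, 3: edx=3+3=6
cmp edx, 21  (cmp 6,21)
jne top: taken
after and ebx, 7: ebx=3&7=3
after mod ebx, 7: ebx=3%7=3
after add edx, 3: edx=6+3=9
cmp edx, 21  (cmp 9,21)
jne top: taken
after and ebx, 7: ebx=3&7=3
after mod ebx, 7: ebx=3%7=3
after add edx, 3: edx=9+3=12
cmp edx, 21  (cmp 12,21)
jne top: taken
after and ebx, 7: ebx=3&7=3
after mod ebx, 7: ebx=3%7=3
after add edx, 3: edx=12+3=15
cmp edx, 21  (cmp 15,21)
jne top: taken
after and ebx, 7: ebx=3&7=3
after mod ebx, 7: ebx=3%7=3
after add edx, 3: edx=15+3=18
cmp edx, 21  (cmp 18,21)
jne top: taken
after and ebx, 7: ebx=3&7=3
after mod ebx, 7: ebx=3%7=3
after add edx, 3: edx=18+3=21
cmp edx, 21  (cmp 21,21)
jne top: not taken
halt.
Total executed instructions: 38.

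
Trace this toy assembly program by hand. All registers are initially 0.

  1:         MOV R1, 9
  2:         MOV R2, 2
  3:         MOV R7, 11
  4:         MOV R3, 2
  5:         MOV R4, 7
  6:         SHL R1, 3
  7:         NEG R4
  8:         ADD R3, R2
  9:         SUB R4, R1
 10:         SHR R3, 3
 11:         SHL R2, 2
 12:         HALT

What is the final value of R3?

0

MOV R1, 9 → R1=9
MOV R2, 2 → R2=2
MOV R7, 11 → R7=11
MOV R3, 2 → R3=2
MOV R4, 7 → R4=7
SHL R1, 3 → R1=9<<3=72
NEG R4 → R4=-(7)=-7
ADD R3, R2 → R3=2+2=4
SUB R4, R1 → R4=(-7)-72=-79
SHR R3, 3 → R3=4>>3=0
SHL R2, 2 → R2=2<<2=8
halt.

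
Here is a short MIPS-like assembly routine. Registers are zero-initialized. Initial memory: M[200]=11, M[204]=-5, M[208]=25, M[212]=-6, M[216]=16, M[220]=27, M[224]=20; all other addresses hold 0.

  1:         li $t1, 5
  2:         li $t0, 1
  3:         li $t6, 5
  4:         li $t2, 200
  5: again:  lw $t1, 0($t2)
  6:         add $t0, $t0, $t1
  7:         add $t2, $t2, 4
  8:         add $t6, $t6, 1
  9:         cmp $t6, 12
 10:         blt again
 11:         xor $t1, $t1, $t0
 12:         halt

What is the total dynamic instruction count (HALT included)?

48

$t1=5
$t0=1
$t6=5
$t2=200
$t1=M[200]=11
$t0=1+11=12
$t2=200+4=204
$t6=5+1=6
cmp $t6, 12  (cmp 6,12)
blt again: taken
$t1=M[204]=-5
$t0=12+(-5)=7
$t2=204+4=208
$t6=6+1=7
cmp $t6, 12  (cmp 7,12)
blt again: taken
$t1=M[208]=25
$t0=7+25=32
$t2=208+4=212
$t6=7+1=8
cmp $t6, 12  (cmp 8,12)
blt again: taken
$t1=M[212]=-6
$t0=32+(-6)=26
$t2=212+4=216
$t6=8+1=9
cmp $t6, 12  (cmp 9,12)
blt again: taken
$t1=M[216]=16
$t0=26+16=42
$t2=216+4=220
$t6=9+1=10
cmp $t6, 12  (cmp 10,12)
blt again: taken
$t1=M[220]=27
$t0=42+27=69
$t2=220+4=224
$t6=10+1=11
cmp $t6, 12  (cmp 11,12)
blt again: taken
$t1=M[224]=20
$t0=69+20=89
$t2=224+4=228
$t6=11+1=12
cmp $t6, 12  (cmp 12,12)
blt again: not taken
$t1=20^89=77
halt.
Total executed instructions: 48.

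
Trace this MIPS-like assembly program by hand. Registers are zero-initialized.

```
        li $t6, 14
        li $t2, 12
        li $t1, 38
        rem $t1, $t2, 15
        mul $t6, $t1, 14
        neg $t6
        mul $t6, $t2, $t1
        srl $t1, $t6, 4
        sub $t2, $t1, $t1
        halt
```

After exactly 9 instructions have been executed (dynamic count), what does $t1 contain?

$t6=14
$t2=12
$t1=38
$t1=12%15=12
$t6=12*14=168
$t6=-(168)=-168
$t6=12*12=144
$t1=144>>4=9
$t2=9-9=0
After step 9: $t1 = 9.

9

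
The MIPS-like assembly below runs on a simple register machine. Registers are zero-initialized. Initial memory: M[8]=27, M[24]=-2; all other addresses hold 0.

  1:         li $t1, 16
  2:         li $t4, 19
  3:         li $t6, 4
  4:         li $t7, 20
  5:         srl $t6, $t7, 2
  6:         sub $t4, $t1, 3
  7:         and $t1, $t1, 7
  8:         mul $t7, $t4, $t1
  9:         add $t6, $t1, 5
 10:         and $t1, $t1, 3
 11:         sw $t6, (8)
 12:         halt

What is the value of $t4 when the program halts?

13

after li $t1, 16: $t1=16
after li $t4, 19: $t4=19
after li $t6, 4: $t6=4
after li $t7, 20: $t7=20
after srl $t6, $t7, 2: $t6=20>>2=5
after sub $t4, $t1, 3: $t4=16-3=13
after and $t1, $t1, 7: $t1=16&7=0
after mul $t7, $t4, $t1: $t7=13*0=0
after add $t6, $t1, 5: $t6=0+5=5
after and $t1, $t1, 3: $t1=0&3=0
sw $t6, (8) → M[8]=5
halt.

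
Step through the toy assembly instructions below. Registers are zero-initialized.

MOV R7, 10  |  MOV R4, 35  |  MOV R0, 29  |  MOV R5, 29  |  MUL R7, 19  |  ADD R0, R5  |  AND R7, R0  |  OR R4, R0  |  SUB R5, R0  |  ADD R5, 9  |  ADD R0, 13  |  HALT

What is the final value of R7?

after MOV R7, 10: R7=10
after MOV R4, 35: R4=35
after MOV R0, 29: R0=29
after MOV R5, 29: R5=29
after MUL R7, 19: R7=10*19=190
after ADD R0, R5: R0=29+29=58
after AND R7, R0: R7=190&58=58
after OR R4, R0: R4=35|58=59
after SUB R5, R0: R5=29-58=-29
after ADD R5, 9: R5=(-29)+9=-20
after ADD R0, 13: R0=58+13=71
halt.

58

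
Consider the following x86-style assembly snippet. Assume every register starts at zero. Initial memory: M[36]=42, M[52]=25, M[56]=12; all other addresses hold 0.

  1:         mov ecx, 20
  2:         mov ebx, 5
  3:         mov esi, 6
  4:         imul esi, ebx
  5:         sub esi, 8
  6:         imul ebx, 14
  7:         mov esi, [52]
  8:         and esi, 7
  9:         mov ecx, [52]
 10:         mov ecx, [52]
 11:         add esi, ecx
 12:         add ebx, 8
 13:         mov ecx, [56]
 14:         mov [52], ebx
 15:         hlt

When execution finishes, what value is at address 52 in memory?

78

mov ecx, 20 → ecx=20
mov ebx, 5 → ebx=5
mov esi, 6 → esi=6
imul esi, ebx → esi=6*5=30
sub esi, 8 → esi=30-8=22
imul ebx, 14 → ebx=5*14=70
mov esi, [52] → esi=M[52]=25
and esi, 7 → esi=25&7=1
mov ecx, [52] → ecx=M[52]=25
mov ecx, [52] → ecx=M[52]=25
add esi, ecx → esi=1+25=26
add ebx, 8 → ebx=70+8=78
mov ecx, [56] → ecx=M[56]=12
mov [52], ebx → M[52]=78
halt.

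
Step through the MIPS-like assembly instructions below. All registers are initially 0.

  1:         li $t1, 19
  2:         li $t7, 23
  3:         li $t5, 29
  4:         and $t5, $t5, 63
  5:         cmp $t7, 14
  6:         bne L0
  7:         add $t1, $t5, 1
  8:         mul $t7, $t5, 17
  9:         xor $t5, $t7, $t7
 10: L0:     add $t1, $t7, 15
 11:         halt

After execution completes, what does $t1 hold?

$t1=19
$t7=23
$t5=29
$t5=29&63=29
cmp $t7, 14  (cmp 23,14)
bne L0: taken
$t1=23+15=38
halt.

38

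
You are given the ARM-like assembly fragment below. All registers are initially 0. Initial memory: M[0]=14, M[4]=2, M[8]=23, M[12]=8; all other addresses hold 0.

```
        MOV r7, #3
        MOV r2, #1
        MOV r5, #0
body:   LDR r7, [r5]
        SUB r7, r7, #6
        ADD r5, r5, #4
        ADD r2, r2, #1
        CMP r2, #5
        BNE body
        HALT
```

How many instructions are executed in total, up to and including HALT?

after MOV r7, #3: r7=3
after MOV r2, #1: r2=1
after MOV r5, #0: r5=0
after LDR r7, [r5]: r7=M[0]=14
after SUB r7, r7, #6: r7=14-6=8
after ADD r5, r5, #4: r5=0+4=4
after ADD r2, r2, #1: r2=1+1=2
CMP r2, #5  (cmp 2,5)
BNE body: taken
after LDR r7, [r5]: r7=M[4]=2
after SUB r7, r7, #6: r7=2-6=-4
after ADD r5, r5, #4: r5=4+4=8
after ADD r2, r2, #1: r2=2+1=3
CMP r2, #5  (cmp 3,5)
BNE body: taken
after LDR r7, [r5]: r7=M[8]=23
after SUB r7, r7, #6: r7=23-6=17
after ADD r5, r5, #4: r5=8+4=12
after ADD r2, r2, #1: r2=3+1=4
CMP r2, #5  (cmp 4,5)
BNE body: taken
after LDR r7, [r5]: r7=M[12]=8
after SUB r7, r7, #6: r7=8-6=2
after ADD r5, r5, #4: r5=12+4=16
after ADD r2, r2, #1: r2=4+1=5
CMP r2, #5  (cmp 5,5)
BNE body: not taken
halt.
Total executed instructions: 28.

28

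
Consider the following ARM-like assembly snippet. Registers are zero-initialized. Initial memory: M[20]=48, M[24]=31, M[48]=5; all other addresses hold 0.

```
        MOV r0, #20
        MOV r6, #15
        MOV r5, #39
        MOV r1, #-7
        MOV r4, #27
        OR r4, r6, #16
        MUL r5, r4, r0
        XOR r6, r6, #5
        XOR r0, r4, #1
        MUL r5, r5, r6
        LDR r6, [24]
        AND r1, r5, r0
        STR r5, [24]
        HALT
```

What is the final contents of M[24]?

MOV r0, #20 → r0=20
MOV r6, #15 → r6=15
MOV r5, #39 → r5=39
MOV r1, #-7 → r1=-7
MOV r4, #27 → r4=27
OR r4, r6, #16 → r4=15|16=31
MUL r5, r4, r0 → r5=31*20=620
XOR r6, r6, #5 → r6=15^5=10
XOR r0, r4, #1 → r0=31^1=30
MUL r5, r5, r6 → r5=620*10=6200
LDR r6, [24] → r6=M[24]=31
AND r1, r5, r0 → r1=6200&30=24
STR r5, [24] → M[24]=6200
halt.

6200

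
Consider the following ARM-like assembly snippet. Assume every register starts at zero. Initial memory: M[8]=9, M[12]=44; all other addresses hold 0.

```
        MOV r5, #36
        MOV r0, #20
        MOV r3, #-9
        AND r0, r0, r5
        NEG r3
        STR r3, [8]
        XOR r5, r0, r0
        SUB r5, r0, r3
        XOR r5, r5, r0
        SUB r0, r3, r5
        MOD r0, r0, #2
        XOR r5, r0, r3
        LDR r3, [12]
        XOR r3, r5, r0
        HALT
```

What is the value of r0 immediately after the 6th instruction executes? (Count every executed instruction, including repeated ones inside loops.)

4

r5=36
r0=20
r3=-9
r0=20&36=4
r3=-(-9)=9
STR r3, [8] → M[8]=9
After step 6: r0 = 4.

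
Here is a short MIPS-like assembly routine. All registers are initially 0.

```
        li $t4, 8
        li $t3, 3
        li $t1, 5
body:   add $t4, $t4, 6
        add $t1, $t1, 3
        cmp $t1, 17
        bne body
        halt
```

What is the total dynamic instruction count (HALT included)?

after li $t4, 8: $t4=8
after li $t3, 3: $t3=3
after li $t1, 5: $t1=5
after add $t4, $t4, 6: $t4=8+6=14
after add $t1, $t1, 3: $t1=5+3=8
cmp $t1, 17  (cmp 8,17)
bne body: taken
after add $t4, $t4, 6: $t4=14+6=20
after add $t1, $t1, 3: $t1=8+3=11
cmp $t1, 17  (cmp 11,17)
bne body: taken
after add $t4, $t4, 6: $t4=20+6=26
after add $t1, $t1, 3: $t1=11+3=14
cmp $t1, 17  (cmp 14,17)
bne body: taken
after add $t4, $t4, 6: $t4=26+6=32
after add $t1, $t1, 3: $t1=14+3=17
cmp $t1, 17  (cmp 17,17)
bne body: not taken
halt.
Total executed instructions: 20.

20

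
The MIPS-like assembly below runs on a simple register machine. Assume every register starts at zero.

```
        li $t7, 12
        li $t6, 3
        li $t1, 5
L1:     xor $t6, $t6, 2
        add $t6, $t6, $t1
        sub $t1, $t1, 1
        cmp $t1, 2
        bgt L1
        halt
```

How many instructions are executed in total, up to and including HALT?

li $t7, 12 → $t7=12
li $t6, 3 → $t6=3
li $t1, 5 → $t1=5
xor $t6, $t6, 2 → $t6=3^2=1
add $t6, $t6, $t1 → $t6=1+5=6
sub $t1, $t1, 1 → $t1=5-1=4
cmp $t1, 2  (cmp 4,2)
bgt L1: taken
xor $t6, $t6, 2 → $t6=6^2=4
add $t6, $t6, $t1 → $t6=4+4=8
sub $t1, $t1, 1 → $t1=4-1=3
cmp $t1, 2  (cmp 3,2)
bgt L1: taken
xor $t6, $t6, 2 → $t6=8^2=10
add $t6, $t6, $t1 → $t6=10+3=13
sub $t1, $t1, 1 → $t1=3-1=2
cmp $t1, 2  (cmp 2,2)
bgt L1: not taken
halt.
Total executed instructions: 19.

19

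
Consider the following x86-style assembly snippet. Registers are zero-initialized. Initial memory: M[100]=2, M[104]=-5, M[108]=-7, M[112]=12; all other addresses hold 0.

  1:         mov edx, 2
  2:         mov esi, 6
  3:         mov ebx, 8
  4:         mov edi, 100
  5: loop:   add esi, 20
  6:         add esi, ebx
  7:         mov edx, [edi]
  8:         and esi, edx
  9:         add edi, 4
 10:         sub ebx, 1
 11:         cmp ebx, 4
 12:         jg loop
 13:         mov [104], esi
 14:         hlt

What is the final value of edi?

116

mov edx, 2 → edx=2
mov esi, 6 → esi=6
mov ebx, 8 → ebx=8
mov edi, 100 → edi=100
add esi, 20 → esi=6+20=26
add esi, ebx → esi=26+8=34
mov edx, [edi] → edx=M[100]=2
and esi, edx → esi=34&2=2
add edi, 4 → edi=100+4=104
sub ebx, 1 → ebx=8-1=7
cmp ebx, 4  (cmp 7,4)
jg loop: taken
add esi, 20 → esi=2+20=22
add esi, ebx → esi=22+7=29
mov edx, [edi] → edx=M[104]=-5
and esi, edx → esi=29&(-5)=25
add edi, 4 → edi=104+4=108
sub ebx, 1 → ebx=7-1=6
cmp ebx, 4  (cmp 6,4)
jg loop: taken
add esi, 20 → esi=25+20=45
add esi, ebx → esi=45+6=51
mov edx, [edi] → edx=M[108]=-7
and esi, edx → esi=51&(-7)=49
add edi, 4 → edi=108+4=112
sub ebx, 1 → ebx=6-1=5
cmp ebx, 4  (cmp 5,4)
jg loop: taken
add esi, 20 → esi=49+20=69
add esi, ebx → esi=69+5=74
mov edx, [edi] → edx=M[112]=12
and esi, edx → esi=74&12=8
add edi, 4 → edi=112+4=116
sub ebx, 1 → ebx=5-1=4
cmp ebx, 4  (cmp 4,4)
jg loop: not taken
mov [104], esi → M[104]=8
halt.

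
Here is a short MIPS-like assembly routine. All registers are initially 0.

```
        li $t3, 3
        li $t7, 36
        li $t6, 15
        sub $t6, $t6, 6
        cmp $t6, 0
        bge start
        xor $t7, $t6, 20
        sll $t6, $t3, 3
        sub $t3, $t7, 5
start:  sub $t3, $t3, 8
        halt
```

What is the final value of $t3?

after li $t3, 3: $t3=3
after li $t7, 36: $t7=36
after li $t6, 15: $t6=15
after sub $t6, $t6, 6: $t6=15-6=9
cmp $t6, 0  (cmp 9,0)
bge start: taken
after sub $t3, $t3, 8: $t3=3-8=-5
halt.

-5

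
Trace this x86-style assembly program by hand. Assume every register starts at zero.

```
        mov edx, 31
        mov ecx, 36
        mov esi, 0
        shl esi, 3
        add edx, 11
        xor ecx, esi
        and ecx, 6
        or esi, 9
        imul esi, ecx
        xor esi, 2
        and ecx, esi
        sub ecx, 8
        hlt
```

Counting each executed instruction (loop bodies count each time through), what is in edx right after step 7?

42

after mov edx, 31: edx=31
after mov ecx, 36: ecx=36
after mov esi, 0: esi=0
after shl esi, 3: esi=0<<3=0
after add edx, 11: edx=31+11=42
after xor ecx, esi: ecx=36^0=36
after and ecx, 6: ecx=36&6=4
After step 7: edx = 42.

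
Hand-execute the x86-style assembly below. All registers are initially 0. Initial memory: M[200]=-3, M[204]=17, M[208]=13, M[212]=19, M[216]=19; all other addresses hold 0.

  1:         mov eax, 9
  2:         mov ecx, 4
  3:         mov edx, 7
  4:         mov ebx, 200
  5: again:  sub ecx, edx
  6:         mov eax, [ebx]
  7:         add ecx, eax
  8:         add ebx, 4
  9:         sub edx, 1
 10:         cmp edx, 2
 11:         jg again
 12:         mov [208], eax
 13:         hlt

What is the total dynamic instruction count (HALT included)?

mov eax, 9 → eax=9
mov ecx, 4 → ecx=4
mov edx, 7 → edx=7
mov ebx, 200 → ebx=200
sub ecx, edx → ecx=4-7=-3
mov eax, [ebx] → eax=M[200]=-3
add ecx, eax → ecx=(-3)+(-3)=-6
add ebx, 4 → ebx=200+4=204
sub edx, 1 → edx=7-1=6
cmp edx, 2  (cmp 6,2)
jg again: taken
sub ecx, edx → ecx=(-6)-6=-12
mov eax, [ebx] → eax=M[204]=17
add ecx, eax → ecx=(-12)+17=5
add ebx, 4 → ebx=204+4=208
sub edx, 1 → edx=6-1=5
cmp edx, 2  (cmp 5,2)
jg again: taken
sub ecx, edx → ecx=5-5=0
mov eax, [ebx] → eax=M[208]=13
add ecx, eax → ecx=0+13=13
add ebx, 4 → ebx=208+4=212
sub edx, 1 → edx=5-1=4
cmp edx, 2  (cmp 4,2)
jg again: taken
sub ecx, edx → ecx=13-4=9
mov eax, [ebx] → eax=M[212]=19
add ecx, eax → ecx=9+19=28
add ebx, 4 → ebx=212+4=216
sub edx, 1 → edx=4-1=3
cmp edx, 2  (cmp 3,2)
jg again: taken
sub ecx, edx → ecx=28-3=25
mov eax, [ebx] → eax=M[216]=19
add ecx, eax → ecx=25+19=44
add ebx, 4 → ebx=216+4=220
sub edx, 1 → edx=3-1=2
cmp edx, 2  (cmp 2,2)
jg again: not taken
mov [208], eax → M[208]=19
halt.
Total executed instructions: 41.

41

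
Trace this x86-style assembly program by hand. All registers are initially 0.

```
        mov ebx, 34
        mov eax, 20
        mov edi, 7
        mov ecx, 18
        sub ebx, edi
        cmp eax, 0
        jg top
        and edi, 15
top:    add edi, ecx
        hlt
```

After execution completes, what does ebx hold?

after mov ebx, 34: ebx=34
after mov eax, 20: eax=20
after mov edi, 7: edi=7
after mov ecx, 18: ecx=18
after sub ebx, edi: ebx=34-7=27
cmp eax, 0  (cmp 20,0)
jg top: taken
after add edi, ecx: edi=7+18=25
halt.

27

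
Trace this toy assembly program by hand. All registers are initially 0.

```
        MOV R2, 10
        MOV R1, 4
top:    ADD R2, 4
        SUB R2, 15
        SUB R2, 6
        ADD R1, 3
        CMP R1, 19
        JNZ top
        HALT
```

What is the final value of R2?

R2=10
R1=4
R2=10+4=14
R2=14-15=-1
R2=(-1)-6=-7
R1=4+3=7
CMP R1, 19  (cmp 7,19)
JNZ top: taken
R2=(-7)+4=-3
R2=(-3)-15=-18
R2=(-18)-6=-24
R1=7+3=10
CMP R1, 19  (cmp 10,19)
JNZ top: taken
R2=(-24)+4=-20
R2=(-20)-15=-35
R2=(-35)-6=-41
R1=10+3=13
CMP R1, 19  (cmp 13,19)
JNZ top: taken
R2=(-41)+4=-37
R2=(-37)-15=-52
R2=(-52)-6=-58
R1=13+3=16
CMP R1, 19  (cmp 16,19)
JNZ top: taken
R2=(-58)+4=-54
R2=(-54)-15=-69
R2=(-69)-6=-75
R1=16+3=19
CMP R1, 19  (cmp 19,19)
JNZ top: not taken
halt.

-75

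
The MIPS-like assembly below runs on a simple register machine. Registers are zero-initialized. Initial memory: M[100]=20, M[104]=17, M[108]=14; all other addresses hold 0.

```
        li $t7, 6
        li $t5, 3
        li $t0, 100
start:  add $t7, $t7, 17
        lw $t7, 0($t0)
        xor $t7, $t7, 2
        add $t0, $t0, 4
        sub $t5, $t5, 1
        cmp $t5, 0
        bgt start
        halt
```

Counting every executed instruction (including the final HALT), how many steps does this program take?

after li $t7, 6: $t7=6
after li $t5, 3: $t5=3
after li $t0, 100: $t0=100
after add $t7, $t7, 17: $t7=6+17=23
after lw $t7, 0($t0): $t7=M[100]=20
after xor $t7, $t7, 2: $t7=20^2=22
after add $t0, $t0, 4: $t0=100+4=104
after sub $t5, $t5, 1: $t5=3-1=2
cmp $t5, 0  (cmp 2,0)
bgt start: taken
after add $t7, $t7, 17: $t7=22+17=39
after lw $t7, 0($t0): $t7=M[104]=17
after xor $t7, $t7, 2: $t7=17^2=19
after add $t0, $t0, 4: $t0=104+4=108
after sub $t5, $t5, 1: $t5=2-1=1
cmp $t5, 0  (cmp 1,0)
bgt start: taken
after add $t7, $t7, 17: $t7=19+17=36
after lw $t7, 0($t0): $t7=M[108]=14
after xor $t7, $t7, 2: $t7=14^2=12
after add $t0, $t0, 4: $t0=108+4=112
after sub $t5, $t5, 1: $t5=1-1=0
cmp $t5, 0  (cmp 0,0)
bgt start: not taken
halt.
Total executed instructions: 25.

25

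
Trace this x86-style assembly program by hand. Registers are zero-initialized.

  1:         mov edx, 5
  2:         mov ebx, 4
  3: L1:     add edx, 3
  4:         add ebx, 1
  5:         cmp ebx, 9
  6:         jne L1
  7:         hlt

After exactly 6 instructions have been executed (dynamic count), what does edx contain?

after mov edx, 5: edx=5
after mov ebx, 4: ebx=4
after add edx, 3: edx=5+3=8
after add ebx, 1: ebx=4+1=5
cmp ebx, 9  (cmp 5,9)
jne L1: taken
After step 6: edx = 8.

8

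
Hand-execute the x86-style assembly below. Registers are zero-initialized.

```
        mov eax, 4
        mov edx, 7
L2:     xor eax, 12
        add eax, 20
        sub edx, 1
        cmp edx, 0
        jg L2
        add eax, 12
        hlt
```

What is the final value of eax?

136

mov eax, 4 → eax=4
mov edx, 7 → edx=7
xor eax, 12 → eax=4^12=8
add eax, 20 → eax=8+20=28
sub edx, 1 → edx=7-1=6
cmp edx, 0  (cmp 6,0)
jg L2: taken
xor eax, 12 → eax=28^12=16
add eax, 20 → eax=16+20=36
sub edx, 1 → edx=6-1=5
cmp edx, 0  (cmp 5,0)
jg L2: taken
xor eax, 12 → eax=36^12=40
add eax, 20 → eax=40+20=60
sub edx, 1 → edx=5-1=4
cmp edx, 0  (cmp 4,0)
jg L2: taken
xor eax, 12 → eax=60^12=48
add eax, 20 → eax=48+20=68
sub edx, 1 → edx=4-1=3
cmp edx, 0  (cmp 3,0)
jg L2: taken
xor eax, 12 → eax=68^12=72
add eax, 20 → eax=72+20=92
sub edx, 1 → edx=3-1=2
cmp edx, 0  (cmp 2,0)
jg L2: taken
xor eax, 12 → eax=92^12=80
add eax, 20 → eax=80+20=100
sub edx, 1 → edx=2-1=1
cmp edx, 0  (cmp 1,0)
jg L2: taken
xor eax, 12 → eax=100^12=104
add eax, 20 → eax=104+20=124
sub edx, 1 → edx=1-1=0
cmp edx, 0  (cmp 0,0)
jg L2: not taken
add eax, 12 → eax=124+12=136
halt.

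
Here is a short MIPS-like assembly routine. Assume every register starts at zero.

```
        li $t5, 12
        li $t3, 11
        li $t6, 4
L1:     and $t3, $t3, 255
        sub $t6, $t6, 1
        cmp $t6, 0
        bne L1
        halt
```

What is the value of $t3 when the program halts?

11

li $t5, 12 → $t5=12
li $t3, 11 → $t3=11
li $t6, 4 → $t6=4
and $t3, $t3, 255 → $t3=11&255=11
sub $t6, $t6, 1 → $t6=4-1=3
cmp $t6, 0  (cmp 3,0)
bne L1: taken
and $t3, $t3, 255 → $t3=11&255=11
sub $t6, $t6, 1 → $t6=3-1=2
cmp $t6, 0  (cmp 2,0)
bne L1: taken
and $t3, $t3, 255 → $t3=11&255=11
sub $t6, $t6, 1 → $t6=2-1=1
cmp $t6, 0  (cmp 1,0)
bne L1: taken
and $t3, $t3, 255 → $t3=11&255=11
sub $t6, $t6, 1 → $t6=1-1=0
cmp $t6, 0  (cmp 0,0)
bne L1: not taken
halt.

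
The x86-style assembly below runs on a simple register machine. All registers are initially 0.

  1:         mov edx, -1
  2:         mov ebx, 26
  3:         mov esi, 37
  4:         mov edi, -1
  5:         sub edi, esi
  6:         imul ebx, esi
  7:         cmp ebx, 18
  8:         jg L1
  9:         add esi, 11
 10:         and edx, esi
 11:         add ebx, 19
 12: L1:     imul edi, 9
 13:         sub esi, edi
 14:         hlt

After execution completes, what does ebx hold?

962

after mov edx, -1: edx=-1
after mov ebx, 26: ebx=26
after mov esi, 37: esi=37
after mov edi, -1: edi=-1
after sub edi, esi: edi=(-1)-37=-38
after imul ebx, esi: ebx=26*37=962
cmp ebx, 18  (cmp 962,18)
jg L1: taken
after imul edi, 9: edi=(-38)*9=-342
after sub esi, edi: esi=37-(-342)=379
halt.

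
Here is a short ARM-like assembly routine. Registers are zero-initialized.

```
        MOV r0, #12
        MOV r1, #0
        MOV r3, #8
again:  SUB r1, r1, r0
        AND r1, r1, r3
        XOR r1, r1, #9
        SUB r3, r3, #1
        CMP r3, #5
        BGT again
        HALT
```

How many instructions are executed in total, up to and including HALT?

22

MOV r0, #12 → r0=12
MOV r1, #0 → r1=0
MOV r3, #8 → r3=8
SUB r1, r1, r0 → r1=0-12=-12
AND r1, r1, r3 → r1=(-12)&8=0
XOR r1, r1, #9 → r1=0^9=9
SUB r3, r3, #1 → r3=8-1=7
CMP r3, #5  (cmp 7,5)
BGT again: taken
SUB r1, r1, r0 → r1=9-12=-3
AND r1, r1, r3 → r1=(-3)&7=5
XOR r1, r1, #9 → r1=5^9=12
SUB r3, r3, #1 → r3=7-1=6
CMP r3, #5  (cmp 6,5)
BGT again: taken
SUB r1, r1, r0 → r1=12-12=0
AND r1, r1, r3 → r1=0&6=0
XOR r1, r1, #9 → r1=0^9=9
SUB r3, r3, #1 → r3=6-1=5
CMP r3, #5  (cmp 5,5)
BGT again: not taken
halt.
Total executed instructions: 22.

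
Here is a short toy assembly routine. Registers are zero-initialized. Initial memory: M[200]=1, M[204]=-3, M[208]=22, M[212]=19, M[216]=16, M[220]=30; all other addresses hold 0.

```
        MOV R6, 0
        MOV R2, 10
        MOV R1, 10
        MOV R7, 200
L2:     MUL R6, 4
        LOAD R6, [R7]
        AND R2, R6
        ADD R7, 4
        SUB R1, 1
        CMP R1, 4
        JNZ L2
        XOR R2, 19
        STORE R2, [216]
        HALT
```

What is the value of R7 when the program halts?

R6=0
R2=10
R1=10
R7=200
R6=0*4=0
R6=M[200]=1
R2=10&1=0
R7=200+4=204
R1=10-1=9
CMP R1, 4  (cmp 9,4)
JNZ L2: taken
R6=1*4=4
R6=M[204]=-3
R2=0&(-3)=0
R7=204+4=208
R1=9-1=8
CMP R1, 4  (cmp 8,4)
JNZ L2: taken
R6=(-3)*4=-12
R6=M[208]=22
R2=0&22=0
R7=208+4=212
R1=8-1=7
CMP R1, 4  (cmp 7,4)
JNZ L2: taken
R6=22*4=88
R6=M[212]=19
R2=0&19=0
R7=212+4=216
R1=7-1=6
CMP R1, 4  (cmp 6,4)
JNZ L2: taken
R6=19*4=76
R6=M[216]=16
R2=0&16=0
R7=216+4=220
R1=6-1=5
CMP R1, 4  (cmp 5,4)
JNZ L2: taken
R6=16*4=64
R6=M[220]=30
R2=0&30=0
R7=220+4=224
R1=5-1=4
CMP R1, 4  (cmp 4,4)
JNZ L2: not taken
R2=0^19=19
STORE R2, [216] → M[216]=19
halt.

224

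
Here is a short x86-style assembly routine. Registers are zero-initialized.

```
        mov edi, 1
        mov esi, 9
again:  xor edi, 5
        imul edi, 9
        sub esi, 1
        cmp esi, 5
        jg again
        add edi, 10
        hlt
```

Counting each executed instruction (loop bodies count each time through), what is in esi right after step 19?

6

mov edi, 1 → edi=1
mov esi, 9 → esi=9
xor edi, 5 → edi=1^5=4
imul edi, 9 → edi=4*9=36
sub esi, 1 → esi=9-1=8
cmp esi, 5  (cmp 8,5)
jg again: taken
xor edi, 5 → edi=36^5=33
imul edi, 9 → edi=33*9=297
sub esi, 1 → esi=8-1=7
cmp esi, 5  (cmp 7,5)
jg again: taken
xor edi, 5 → edi=297^5=300
imul edi, 9 → edi=300*9=2700
sub esi, 1 → esi=7-1=6
cmp esi, 5  (cmp 6,5)
jg again: taken
xor edi, 5 → edi=2700^5=2697
imul edi, 9 → edi=2697*9=24273
After step 19: esi = 6.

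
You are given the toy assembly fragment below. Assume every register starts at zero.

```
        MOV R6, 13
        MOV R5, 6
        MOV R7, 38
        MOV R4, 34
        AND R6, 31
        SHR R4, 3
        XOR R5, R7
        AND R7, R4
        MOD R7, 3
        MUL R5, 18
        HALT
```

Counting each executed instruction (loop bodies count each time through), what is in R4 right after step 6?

4

after MOV R6, 13: R6=13
after MOV R5, 6: R5=6
after MOV R7, 38: R7=38
after MOV R4, 34: R4=34
after AND R6, 31: R6=13&31=13
after SHR R4, 3: R4=34>>3=4
After step 6: R4 = 4.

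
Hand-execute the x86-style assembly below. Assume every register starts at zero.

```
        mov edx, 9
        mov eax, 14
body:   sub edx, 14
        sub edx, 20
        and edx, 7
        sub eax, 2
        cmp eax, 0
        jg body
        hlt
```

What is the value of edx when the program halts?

mov edx, 9 → edx=9
mov eax, 14 → eax=14
sub edx, 14 → edx=9-14=-5
sub edx, 20 → edx=(-5)-20=-25
and edx, 7 → edx=(-25)&7=7
sub eax, 2 → eax=14-2=12
cmp eax, 0  (cmp 12,0)
jg body: taken
sub edx, 14 → edx=7-14=-7
sub edx, 20 → edx=(-7)-20=-27
and edx, 7 → edx=(-27)&7=5
sub eax, 2 → eax=12-2=10
cmp eax, 0  (cmp 10,0)
jg body: taken
sub edx, 14 → edx=5-14=-9
sub edx, 20 → edx=(-9)-20=-29
and edx, 7 → edx=(-29)&7=3
sub eax, 2 → eax=10-2=8
cmp eax, 0  (cmp 8,0)
jg body: taken
sub edx, 14 → edx=3-14=-11
sub edx, 20 → edx=(-11)-20=-31
and edx, 7 → edx=(-31)&7=1
sub eax, 2 → eax=8-2=6
cmp eax, 0  (cmp 6,0)
jg body: taken
sub edx, 14 → edx=1-14=-13
sub edx, 20 → edx=(-13)-20=-33
and edx, 7 → edx=(-33)&7=7
sub eax, 2 → eax=6-2=4
cmp eax, 0  (cmp 4,0)
jg body: taken
sub edx, 14 → edx=7-14=-7
sub edx, 20 → edx=(-7)-20=-27
and edx, 7 → edx=(-27)&7=5
sub eax, 2 → eax=4-2=2
cmp eax, 0  (cmp 2,0)
jg body: taken
sub edx, 14 → edx=5-14=-9
sub edx, 20 → edx=(-9)-20=-29
and edx, 7 → edx=(-29)&7=3
sub eax, 2 → eax=2-2=0
cmp eax, 0  (cmp 0,0)
jg body: not taken
halt.

3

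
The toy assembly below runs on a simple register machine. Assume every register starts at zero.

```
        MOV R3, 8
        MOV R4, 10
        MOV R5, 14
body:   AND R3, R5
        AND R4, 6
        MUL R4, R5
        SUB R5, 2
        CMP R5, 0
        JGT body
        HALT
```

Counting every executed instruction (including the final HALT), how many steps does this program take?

R3=8
R4=10
R5=14
R3=8&14=8
R4=10&6=2
R4=2*14=28
R5=14-2=12
CMP R5, 0  (cmp 12,0)
JGT body: taken
R3=8&12=8
R4=28&6=4
R4=4*12=48
R5=12-2=10
CMP R5, 0  (cmp 10,0)
JGT body: taken
R3=8&10=8
R4=48&6=0
R4=0*10=0
R5=10-2=8
CMP R5, 0  (cmp 8,0)
JGT body: taken
R3=8&8=8
R4=0&6=0
R4=0*8=0
R5=8-2=6
CMP R5, 0  (cmp 6,0)
JGT body: taken
R3=8&6=0
R4=0&6=0
R4=0*6=0
R5=6-2=4
CMP R5, 0  (cmp 4,0)
JGT body: taken
R3=0&4=0
R4=0&6=0
R4=0*4=0
R5=4-2=2
CMP R5, 0  (cmp 2,0)
JGT body: taken
R3=0&2=0
R4=0&6=0
R4=0*2=0
R5=2-2=0
CMP R5, 0  (cmp 0,0)
JGT body: not taken
halt.
Total executed instructions: 46.

46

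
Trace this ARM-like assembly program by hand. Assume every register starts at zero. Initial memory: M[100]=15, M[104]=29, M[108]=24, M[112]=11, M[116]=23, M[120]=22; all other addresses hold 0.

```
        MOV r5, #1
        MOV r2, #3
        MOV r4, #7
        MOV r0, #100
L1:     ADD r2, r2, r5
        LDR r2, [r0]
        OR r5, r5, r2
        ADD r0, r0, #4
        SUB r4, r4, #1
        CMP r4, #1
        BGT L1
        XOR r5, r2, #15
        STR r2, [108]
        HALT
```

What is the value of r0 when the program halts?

124

r5=1
r2=3
r4=7
r0=100
r2=3+1=4
r2=M[100]=15
r5=1|15=15
r0=100+4=104
r4=7-1=6
CMP r4, #1  (cmp 6,1)
BGT L1: taken
r2=15+15=30
r2=M[104]=29
r5=15|29=31
r0=104+4=108
r4=6-1=5
CMP r4, #1  (cmp 5,1)
BGT L1: taken
r2=29+31=60
r2=M[108]=24
r5=31|24=31
r0=108+4=112
r4=5-1=4
CMP r4, #1  (cmp 4,1)
BGT L1: taken
r2=24+31=55
r2=M[112]=11
r5=31|11=31
r0=112+4=116
r4=4-1=3
CMP r4, #1  (cmp 3,1)
BGT L1: taken
r2=11+31=42
r2=M[116]=23
r5=31|23=31
r0=116+4=120
r4=3-1=2
CMP r4, #1  (cmp 2,1)
BGT L1: taken
r2=23+31=54
r2=M[120]=22
r5=31|22=31
r0=120+4=124
r4=2-1=1
CMP r4, #1  (cmp 1,1)
BGT L1: not taken
r5=22^15=25
STR r2, [108] → M[108]=22
halt.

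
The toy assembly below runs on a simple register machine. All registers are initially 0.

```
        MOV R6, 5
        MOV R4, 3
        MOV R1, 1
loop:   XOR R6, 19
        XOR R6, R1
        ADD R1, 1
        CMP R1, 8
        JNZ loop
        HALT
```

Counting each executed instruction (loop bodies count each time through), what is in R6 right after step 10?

6

MOV R6, 5 → R6=5
MOV R4, 3 → R4=3
MOV R1, 1 → R1=1
XOR R6, 19 → R6=5^19=22
XOR R6, R1 → R6=22^1=23
ADD R1, 1 → R1=1+1=2
CMP R1, 8  (cmp 2,8)
JNZ loop: taken
XOR R6, 19 → R6=23^19=4
XOR R6, R1 → R6=4^2=6
After step 10: R6 = 6.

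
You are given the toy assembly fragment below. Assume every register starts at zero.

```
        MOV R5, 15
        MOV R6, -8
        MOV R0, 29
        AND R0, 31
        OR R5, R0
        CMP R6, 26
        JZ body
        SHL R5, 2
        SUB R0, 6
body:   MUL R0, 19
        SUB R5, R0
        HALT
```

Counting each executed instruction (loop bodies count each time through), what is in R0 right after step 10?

MOV R5, 15 → R5=15
MOV R6, -8 → R6=-8
MOV R0, 29 → R0=29
AND R0, 31 → R0=29&31=29
OR R5, R0 → R5=15|29=31
CMP R6, 26  (cmp -8,26)
JZ body: not taken
SHL R5, 2 → R5=31<<2=124
SUB R0, 6 → R0=29-6=23
MUL R0, 19 → R0=23*19=437
After step 10: R0 = 437.

437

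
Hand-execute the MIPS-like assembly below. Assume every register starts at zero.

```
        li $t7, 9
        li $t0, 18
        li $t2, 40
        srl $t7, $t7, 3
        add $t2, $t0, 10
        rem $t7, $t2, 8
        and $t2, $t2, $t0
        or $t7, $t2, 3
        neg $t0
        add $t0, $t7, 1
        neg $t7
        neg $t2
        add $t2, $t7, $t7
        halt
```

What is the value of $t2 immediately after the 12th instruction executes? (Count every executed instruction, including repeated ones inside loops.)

-16

li $t7, 9 → $t7=9
li $t0, 18 → $t0=18
li $t2, 40 → $t2=40
srl $t7, $t7, 3 → $t7=9>>3=1
add $t2, $t0, 10 → $t2=18+10=28
rem $t7, $t2, 8 → $t7=28%8=4
and $t2, $t2, $t0 → $t2=28&18=16
or $t7, $t2, 3 → $t7=16|3=19
neg $t0 → $t0=-(18)=-18
add $t0, $t7, 1 → $t0=19+1=20
neg $t7 → $t7=-(19)=-19
neg $t2 → $t2=-(16)=-16
After step 12: $t2 = -16.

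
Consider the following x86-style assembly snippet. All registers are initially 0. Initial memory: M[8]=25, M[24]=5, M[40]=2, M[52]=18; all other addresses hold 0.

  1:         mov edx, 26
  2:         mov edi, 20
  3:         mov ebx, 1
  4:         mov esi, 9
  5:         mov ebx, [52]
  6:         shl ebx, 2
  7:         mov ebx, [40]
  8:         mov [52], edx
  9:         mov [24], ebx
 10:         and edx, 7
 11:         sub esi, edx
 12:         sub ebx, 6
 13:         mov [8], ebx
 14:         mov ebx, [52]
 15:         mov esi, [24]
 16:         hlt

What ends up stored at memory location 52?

26

edx=26
edi=20
ebx=1
esi=9
ebx=M[52]=18
ebx=18<<2=72
ebx=M[40]=2
mov [52], edx → M[52]=26
mov [24], ebx → M[24]=2
edx=26&7=2
esi=9-2=7
ebx=2-6=-4
mov [8], ebx → M[8]=-4
ebx=M[52]=26
esi=M[24]=2
halt.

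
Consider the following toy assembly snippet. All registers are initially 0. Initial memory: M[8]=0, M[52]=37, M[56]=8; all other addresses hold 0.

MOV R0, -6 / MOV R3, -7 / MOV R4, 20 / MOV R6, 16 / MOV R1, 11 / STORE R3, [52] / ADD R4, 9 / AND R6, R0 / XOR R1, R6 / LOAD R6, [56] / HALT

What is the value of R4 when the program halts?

MOV R0, -6 → R0=-6
MOV R3, -7 → R3=-7
MOV R4, 20 → R4=20
MOV R6, 16 → R6=16
MOV R1, 11 → R1=11
STORE R3, [52] → M[52]=-7
ADD R4, 9 → R4=20+9=29
AND R6, R0 → R6=16&(-6)=16
XOR R1, R6 → R1=11^16=27
LOAD R6, [56] → R6=M[56]=8
halt.

29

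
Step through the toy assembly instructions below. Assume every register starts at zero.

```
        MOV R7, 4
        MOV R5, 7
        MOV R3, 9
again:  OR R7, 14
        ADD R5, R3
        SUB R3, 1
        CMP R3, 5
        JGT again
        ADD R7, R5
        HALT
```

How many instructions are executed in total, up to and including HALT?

MOV R7, 4 → R7=4
MOV R5, 7 → R5=7
MOV R3, 9 → R3=9
OR R7, 14 → R7=4|14=14
ADD R5, R3 → R5=7+9=16
SUB R3, 1 → R3=9-1=8
CMP R3, 5  (cmp 8,5)
JGT again: taken
OR R7, 14 → R7=14|14=14
ADD R5, R3 → R5=16+8=24
SUB R3, 1 → R3=8-1=7
CMP R3, 5  (cmp 7,5)
JGT again: taken
OR R7, 14 → R7=14|14=14
ADD R5, R3 → R5=24+7=31
SUB R3, 1 → R3=7-1=6
CMP R3, 5  (cmp 6,5)
JGT again: taken
OR R7, 14 → R7=14|14=14
ADD R5, R3 → R5=31+6=37
SUB R3, 1 → R3=6-1=5
CMP R3, 5  (cmp 5,5)
JGT again: not taken
ADD R7, R5 → R7=14+37=51
halt.
Total executed instructions: 25.

25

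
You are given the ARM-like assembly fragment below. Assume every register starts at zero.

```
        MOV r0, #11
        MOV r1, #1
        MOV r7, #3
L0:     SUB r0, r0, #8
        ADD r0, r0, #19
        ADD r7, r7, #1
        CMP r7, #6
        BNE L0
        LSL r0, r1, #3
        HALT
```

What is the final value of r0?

8

MOV r0, #11 → r0=11
MOV r1, #1 → r1=1
MOV r7, #3 → r7=3
SUB r0, r0, #8 → r0=11-8=3
ADD r0, r0, #19 → r0=3+19=22
ADD r7, r7, #1 → r7=3+1=4
CMP r7, #6  (cmp 4,6)
BNE L0: taken
SUB r0, r0, #8 → r0=22-8=14
ADD r0, r0, #19 → r0=14+19=33
ADD r7, r7, #1 → r7=4+1=5
CMP r7, #6  (cmp 5,6)
BNE L0: taken
SUB r0, r0, #8 → r0=33-8=25
ADD r0, r0, #19 → r0=25+19=44
ADD r7, r7, #1 → r7=5+1=6
CMP r7, #6  (cmp 6,6)
BNE L0: not taken
LSL r0, r1, #3 → r0=1<<3=8
halt.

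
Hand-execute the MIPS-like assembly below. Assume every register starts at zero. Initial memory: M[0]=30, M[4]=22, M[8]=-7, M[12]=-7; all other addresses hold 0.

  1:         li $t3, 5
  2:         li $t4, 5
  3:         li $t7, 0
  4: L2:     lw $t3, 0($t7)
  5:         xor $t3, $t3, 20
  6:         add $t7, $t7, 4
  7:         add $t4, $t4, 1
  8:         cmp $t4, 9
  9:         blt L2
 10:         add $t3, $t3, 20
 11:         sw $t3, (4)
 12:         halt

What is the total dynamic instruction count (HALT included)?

after li $t3, 5: $t3=5
after li $t4, 5: $t4=5
after li $t7, 0: $t7=0
after lw $t3, 0($t7): $t3=M[0]=30
after xor $t3, $t3, 20: $t3=30^20=10
after add $t7, $t7, 4: $t7=0+4=4
after add $t4, $t4, 1: $t4=5+1=6
cmp $t4, 9  (cmp 6,9)
blt L2: taken
after lw $t3, 0($t7): $t3=M[4]=22
after xor $t3, $t3, 20: $t3=22^20=2
after add $t7, $t7, 4: $t7=4+4=8
after add $t4, $t4, 1: $t4=6+1=7
cmp $t4, 9  (cmp 7,9)
blt L2: taken
after lw $t3, 0($t7): $t3=M[8]=-7
after xor $t3, $t3, 20: $t3=(-7)^20=-19
after add $t7, $t7, 4: $t7=8+4=12
after add $t4, $t4, 1: $t4=7+1=8
cmp $t4, 9  (cmp 8,9)
blt L2: taken
after lw $t3, 0($t7): $t3=M[12]=-7
after xor $t3, $t3, 20: $t3=(-7)^20=-19
after add $t7, $t7, 4: $t7=12+4=16
after add $t4, $t4, 1: $t4=8+1=9
cmp $t4, 9  (cmp 9,9)
blt L2: not taken
after add $t3, $t3, 20: $t3=(-19)+20=1
sw $t3, (4) → M[4]=1
halt.
Total executed instructions: 30.

30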